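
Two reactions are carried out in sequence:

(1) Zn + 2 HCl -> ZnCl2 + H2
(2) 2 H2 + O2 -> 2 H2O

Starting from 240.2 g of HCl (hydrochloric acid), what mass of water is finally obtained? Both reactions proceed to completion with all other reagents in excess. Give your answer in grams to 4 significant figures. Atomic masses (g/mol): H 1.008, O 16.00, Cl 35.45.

59.35 g

M(HCl) = 1.008 + 35.45 = 36.458 g/mol.
M(H2O) = 2(1.008) + 16.00 = 18.016 g/mol.
n(HCl) = 240.20 / 36.458 = 6.5884 mol.
Step 1 gives a 2:1 ratio of HCl to H2, so n(H2) = 3.2942 mol.
In step 2 the H2:H2O ratio is 2:2, so n(H2O) = 3.2942 mol.
Mass of H2O = 3.2942 × 18.016 = 59.348 g.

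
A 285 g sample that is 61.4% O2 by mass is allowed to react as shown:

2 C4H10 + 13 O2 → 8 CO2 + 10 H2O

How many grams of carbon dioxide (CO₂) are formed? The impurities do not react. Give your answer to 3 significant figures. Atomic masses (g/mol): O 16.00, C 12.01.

Mass of pure O2 = 285 g × 0.614 = 175.0 g.
M(O2) = 2(16.00) = 32.00 g/mol.
M(CO2) = 12.01 + 2(16.00) = 44.01 g/mol.
n(O2) = 175.0 g / 32.00 g/mol = 5.468 mol.
From the equation the O2:CO2 mole ratio is 13:8, so n(CO2) = 5.468 × 8/13 = 3.365 mol.
Mass of CO2 = 3.365 mol × 44.01 g/mol = 148.1 g.

148 g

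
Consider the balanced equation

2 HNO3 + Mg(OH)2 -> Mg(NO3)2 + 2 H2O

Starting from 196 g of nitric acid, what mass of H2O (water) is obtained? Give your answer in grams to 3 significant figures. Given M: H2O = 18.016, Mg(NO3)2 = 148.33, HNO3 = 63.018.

56.0 g

n(HNO3) = 196.0 g / 63.018 g/mol = 3.110 mol.
From the equation the HNO3:H2O mole ratio is 2:2, so n(H2O) = 3.110 × 2/2 = 3.110 mol.
Mass of H2O = 3.110 mol × 18.016 g/mol = 56.03 g.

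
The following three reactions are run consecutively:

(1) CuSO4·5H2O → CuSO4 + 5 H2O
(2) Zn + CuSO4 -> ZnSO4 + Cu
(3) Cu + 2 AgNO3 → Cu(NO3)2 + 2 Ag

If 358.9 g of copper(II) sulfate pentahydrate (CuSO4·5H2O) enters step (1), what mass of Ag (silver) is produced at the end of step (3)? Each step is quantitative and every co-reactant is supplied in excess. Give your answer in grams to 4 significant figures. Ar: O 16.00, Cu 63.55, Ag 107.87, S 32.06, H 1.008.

310.1 g

M(CuSO4·5H2O) = 63.55 + 32.06 + 9(16.00) + 10(1.008) = 249.69 g/mol.
M(Ag) = 107.87 g/mol.
n(CuSO4·5H2O) = 358.9 / 249.69 = 1.4374 mol.
Reaction (1): CuSO4·5H2O→CuSO4 ratio 1:1 ⇒ n(CuSO4) = 1.4374 mol.
Reaction (2): CuSO4→Cu ratio 1:1 ⇒ n(Cu) = 1.4374 mol.
Reaction (3): Cu→Ag ratio 1:2 ⇒ n(Ag) = 2.8748 mol.
Mass of Ag = 2.8748 × 107.87 = 310.10 g.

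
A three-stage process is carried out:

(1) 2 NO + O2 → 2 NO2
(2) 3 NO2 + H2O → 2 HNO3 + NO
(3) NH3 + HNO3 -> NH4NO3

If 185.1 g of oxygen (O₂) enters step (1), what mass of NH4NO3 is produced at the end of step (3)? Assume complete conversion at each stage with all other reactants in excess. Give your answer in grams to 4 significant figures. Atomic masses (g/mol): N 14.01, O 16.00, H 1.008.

617.4 g

M(O2) = 2(16.00) = 32.00 g/mol.
M(NH4NO3) = 2(14.01) + 4(1.008) + 3(16.00) = 80.052 g/mol.
n(O2) = 185.1 / 32.00 = 5.7844 mol.
Reaction (1): O2→NO2 ratio 1:2 ⇒ n(NO2) = 11.569 mol.
Reaction (2): NO2→HNO3 ratio 3:2 ⇒ n(HNO3) = 7.7125 mol.
Reaction (3): HNO3→NH4NO3 ratio 1:1 ⇒ n(NH4NO3) = 7.7125 mol.
Mass of NH4NO3 = 7.7125 × 80.052 = 617.40 g.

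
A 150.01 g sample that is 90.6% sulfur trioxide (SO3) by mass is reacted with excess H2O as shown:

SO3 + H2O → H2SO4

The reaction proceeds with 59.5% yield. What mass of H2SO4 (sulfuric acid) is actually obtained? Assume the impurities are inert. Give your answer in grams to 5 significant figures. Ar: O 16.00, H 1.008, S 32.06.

99.063 g

Pure SO3 available = 150.01 g × 0.906 = 135.909 g.
M(SO3) = 32.06 + 3(16.00) = 80.06 g/mol.
M(H2SO4) = 2(1.008) + 32.06 + 4(16.00) = 98.076 g/mol.
n(SO3) = 135.909 g / 80.06 g/mol = 1.69759 mol.
From the equation the SO3:H2SO4 mole ratio is 1:1, so n(H2SO4) = 1.69759 × 1/1 = 1.69759 mol.
Mass of H2SO4 = 1.69759 mol × 98.076 g/mol = 166.493 g.
Actual mass collected = 166.493 g × 0.595 = 99.0632 g.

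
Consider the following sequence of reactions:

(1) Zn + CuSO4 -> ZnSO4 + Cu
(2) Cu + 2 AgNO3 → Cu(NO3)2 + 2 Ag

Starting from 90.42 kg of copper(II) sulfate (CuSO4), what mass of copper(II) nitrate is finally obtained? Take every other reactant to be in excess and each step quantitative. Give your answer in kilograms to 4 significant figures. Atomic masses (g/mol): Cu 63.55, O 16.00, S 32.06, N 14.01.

M(CuSO4) = 63.55 + 32.06 + 4(16.00) = 159.61 g/mol.
M(Cu(NO3)2) = 63.55 + 2(14.01) + 6(16.00) = 187.57 g/mol.
90.42 kg = 90420 g.
n(CuSO4) = 90420 / 159.61 = 566.51 mol.
Step 1 gives a 1:1 ratio of CuSO4 to Cu, so n(Cu) = 566.51 mol.
In step 2 the Cu:Cu(NO3)2 ratio is 1:1, so n(Cu(NO3)2) = 566.51 mol.
Mass of Cu(NO3)2 = 566.51 × 187.57 = 106260 g = 106.3 kg.

106.3 kg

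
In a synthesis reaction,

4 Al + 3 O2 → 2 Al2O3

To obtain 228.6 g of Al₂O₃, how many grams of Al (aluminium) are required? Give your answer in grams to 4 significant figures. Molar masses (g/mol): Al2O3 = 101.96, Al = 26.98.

121.0 g

n(Al2O3) = 228.60 g / 101.96 g/mol = 2.2421 mol.
From the equation the Al2O3:Al mole ratio is 2:4, so n(Al) = 2.2421 × 4/2 = 4.4841 mol.
Mass of Al = 4.4841 mol × 26.98 g/mol = 120.98 g.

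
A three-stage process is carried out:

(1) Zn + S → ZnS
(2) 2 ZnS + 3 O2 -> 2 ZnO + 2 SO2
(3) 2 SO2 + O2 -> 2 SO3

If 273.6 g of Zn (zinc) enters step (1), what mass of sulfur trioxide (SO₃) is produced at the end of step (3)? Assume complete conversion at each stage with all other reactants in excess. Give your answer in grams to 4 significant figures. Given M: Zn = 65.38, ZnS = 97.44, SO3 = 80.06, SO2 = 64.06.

n(Zn) = 273.6 / 65.38 = 4.1848 mol.
Reaction (1): Zn→ZnS ratio 1:1 ⇒ n(ZnS) = 4.1848 mol.
Reaction (2): ZnS→SO2 ratio 2:2 ⇒ n(SO2) = 4.1848 mol.
Reaction (3): SO2→SO3 ratio 2:2 ⇒ n(SO3) = 4.1848 mol.
Mass of SO3 = 4.1848 × 80.06 = 335.03 g.

335.0 g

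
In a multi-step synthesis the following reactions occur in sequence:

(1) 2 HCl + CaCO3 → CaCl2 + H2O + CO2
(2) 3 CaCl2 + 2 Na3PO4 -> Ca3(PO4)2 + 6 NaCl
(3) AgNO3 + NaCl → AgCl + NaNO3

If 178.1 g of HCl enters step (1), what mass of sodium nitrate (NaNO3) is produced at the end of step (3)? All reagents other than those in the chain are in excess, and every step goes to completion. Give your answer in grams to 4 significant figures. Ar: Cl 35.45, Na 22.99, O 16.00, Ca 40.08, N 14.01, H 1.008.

415.2 g

M(HCl) = 1.008 + 35.45 = 36.458 g/mol.
M(NaNO3) = 22.99 + 14.01 + 3(16.00) = 85.00 g/mol.
n(HCl) = 178.1 / 36.458 = 4.8851 mol.
Reaction (1): HCl→CaCl2 ratio 2:1 ⇒ n(CaCl2) = 2.4425 mol.
Reaction (2): CaCl2→NaCl ratio 3:6 ⇒ n(NaCl) = 4.8851 mol.
Reaction (3): NaCl→NaNO3 ratio 1:1 ⇒ n(NaNO3) = 4.8851 mol.
Mass of NaNO3 = 4.8851 × 85.00 = 415.23 g.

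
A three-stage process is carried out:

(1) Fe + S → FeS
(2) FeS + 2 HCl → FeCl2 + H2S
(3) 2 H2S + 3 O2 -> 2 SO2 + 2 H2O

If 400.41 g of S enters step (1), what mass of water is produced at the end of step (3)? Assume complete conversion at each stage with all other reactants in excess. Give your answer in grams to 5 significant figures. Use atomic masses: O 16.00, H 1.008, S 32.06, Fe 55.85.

225.01 g

M(S) = 32.06 g/mol.
M(H2O) = 2(1.008) + 16.00 = 18.016 g/mol.
n(S) = 400.41 / 32.06 = 12.4894 mol.
Reaction (1): S→FeS ratio 1:1 ⇒ n(FeS) = 12.4894 mol.
Reaction (2): FeS→H2S ratio 1:1 ⇒ n(H2S) = 12.4894 mol.
Reaction (3): H2S→H2O ratio 2:2 ⇒ n(H2O) = 12.4894 mol.
Mass of H2O = 12.4894 × 18.016 = 225.009 g.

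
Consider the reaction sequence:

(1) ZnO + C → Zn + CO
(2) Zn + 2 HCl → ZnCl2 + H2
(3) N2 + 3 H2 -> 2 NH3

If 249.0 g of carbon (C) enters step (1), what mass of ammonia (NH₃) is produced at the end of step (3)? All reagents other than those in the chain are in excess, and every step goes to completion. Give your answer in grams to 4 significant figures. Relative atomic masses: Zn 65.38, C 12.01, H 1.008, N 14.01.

M(C) = 12.01 g/mol.
M(NH3) = 14.01 + 3(1.008) = 17.034 g/mol.
n(C) = 249.0 / 12.01 = 20.733 mol.
Reaction (1): C→Zn ratio 1:1 ⇒ n(Zn) = 20.733 mol.
Reaction (2): Zn→H2 ratio 1:1 ⇒ n(H2) = 20.733 mol.
Reaction (3): H2→NH3 ratio 3:2 ⇒ n(NH3) = 13.822 mol.
Mass of NH3 = 13.822 × 17.034 = 235.44 g.

235.4 g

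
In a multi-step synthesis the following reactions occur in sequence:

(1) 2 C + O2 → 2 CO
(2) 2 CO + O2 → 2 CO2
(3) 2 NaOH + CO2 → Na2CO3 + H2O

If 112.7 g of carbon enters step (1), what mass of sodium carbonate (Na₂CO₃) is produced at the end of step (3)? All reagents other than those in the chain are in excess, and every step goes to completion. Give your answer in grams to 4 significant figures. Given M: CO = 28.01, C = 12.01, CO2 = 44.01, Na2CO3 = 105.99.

994.6 g

n(C) = 112.7 / 12.01 = 9.3838 mol.
Reaction (1): C→CO ratio 2:2 ⇒ n(CO) = 9.3838 mol.
Reaction (2): CO→CO2 ratio 2:2 ⇒ n(CO2) = 9.3838 mol.
Reaction (3): CO2→Na2CO3 ratio 1:1 ⇒ n(Na2CO3) = 9.3838 mol.
Mass of Na2CO3 = 9.3838 × 105.99 = 994.59 g.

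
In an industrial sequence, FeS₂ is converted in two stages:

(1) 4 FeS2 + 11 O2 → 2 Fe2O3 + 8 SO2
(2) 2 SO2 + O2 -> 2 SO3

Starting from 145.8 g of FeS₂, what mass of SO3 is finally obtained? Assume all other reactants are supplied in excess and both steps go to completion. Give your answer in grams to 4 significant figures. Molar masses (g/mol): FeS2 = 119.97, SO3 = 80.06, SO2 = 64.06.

n(FeS2) = 145.80 / 119.97 = 1.2153 mol.
Step 1 gives a 4:8 ratio of FeS2 to SO2, so n(SO2) = 2.4306 mol.
In step 2 the SO2:SO3 ratio is 2:2, so n(SO3) = 2.4306 mol.
Mass of SO3 = 2.4306 × 80.06 = 194.59 g.

194.6 g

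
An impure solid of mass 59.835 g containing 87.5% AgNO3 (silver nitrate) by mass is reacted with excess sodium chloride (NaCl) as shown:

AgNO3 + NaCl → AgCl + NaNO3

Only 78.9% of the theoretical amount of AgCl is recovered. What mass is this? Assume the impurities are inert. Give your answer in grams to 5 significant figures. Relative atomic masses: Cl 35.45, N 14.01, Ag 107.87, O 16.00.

34.850 g

Pure AgNO3 available = 59.835 g × 0.875 = 52.3556 g.
M(AgNO3) = 107.87 + 14.01 + 3(16.00) = 169.88 g/mol.
M(AgCl) = 107.87 + 35.45 = 143.32 g/mol.
n(AgNO3) = 52.3556 g / 169.88 g/mol = 0.308192 mol.
From the equation the AgNO3:AgCl mole ratio is 1:1, so n(AgCl) = 0.308192 × 1/1 = 0.308192 mol.
Mass of AgCl = 0.308192 mol × 143.32 g/mol = 44.1701 g.
Actual mass collected = 44.1701 g × 0.789 = 34.8502 g.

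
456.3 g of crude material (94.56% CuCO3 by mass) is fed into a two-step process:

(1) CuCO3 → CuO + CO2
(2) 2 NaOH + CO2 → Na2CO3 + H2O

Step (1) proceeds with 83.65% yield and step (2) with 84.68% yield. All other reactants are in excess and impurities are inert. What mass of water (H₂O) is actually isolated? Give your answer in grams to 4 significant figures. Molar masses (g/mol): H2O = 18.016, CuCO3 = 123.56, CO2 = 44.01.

44.56 g

Pure CuCO3 = 456.3 × 0.9456 = 431.48 g.
n(CuCO3) = 431.48 / 123.56 = 3.4920 mol.
Step 1 (CuCO3:CO2 = 1:1): theoretical n(CO2) = 3.4920 mol; at 83.65% yield, n(CO2) = 2.9211 mol.
Step 2 (CO2:H2O = 1:1): theoretical n(H2O) = 2.9211 mol, so theoretical mass = 2.9211 × 18.016 = 52.626 g.
At 84.68% yield, actual mass of H2O = 52.626 × 0.8468 = 44.564 g.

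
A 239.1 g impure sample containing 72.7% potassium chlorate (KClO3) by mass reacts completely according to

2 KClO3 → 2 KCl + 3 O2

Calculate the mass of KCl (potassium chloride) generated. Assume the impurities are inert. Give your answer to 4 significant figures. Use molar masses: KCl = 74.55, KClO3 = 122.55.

Mass of pure KClO3 = 239.1 g × 0.727 = 173.83 g.
n(KClO3) = 173.83 g / 122.55 g/mol = 1.4184 mol.
From the equation the KClO3:KCl mole ratio is 2:2, so n(KCl) = 1.4184 × 2/2 = 1.4184 mol.
Mass of KCl = 1.4184 mol × 74.55 g/mol = 105.74 g.

105.7 g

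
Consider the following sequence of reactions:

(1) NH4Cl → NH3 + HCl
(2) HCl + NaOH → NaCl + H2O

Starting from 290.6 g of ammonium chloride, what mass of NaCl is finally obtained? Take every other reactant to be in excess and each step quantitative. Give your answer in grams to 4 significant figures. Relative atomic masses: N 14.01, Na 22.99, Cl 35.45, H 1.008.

317.5 g

M(NH4Cl) = 14.01 + 4(1.008) + 35.45 = 53.492 g/mol.
M(NaCl) = 22.99 + 35.45 = 58.44 g/mol.
n(NH4Cl) = 290.60 / 53.492 = 5.4326 mol.
Step 1 gives a 1:1 ratio of NH4Cl to HCl, so n(HCl) = 5.4326 mol.
In step 2 the HCl:NaCl ratio is 1:1, so n(NaCl) = 5.4326 mol.
Mass of NaCl = 5.4326 × 58.44 = 317.48 g.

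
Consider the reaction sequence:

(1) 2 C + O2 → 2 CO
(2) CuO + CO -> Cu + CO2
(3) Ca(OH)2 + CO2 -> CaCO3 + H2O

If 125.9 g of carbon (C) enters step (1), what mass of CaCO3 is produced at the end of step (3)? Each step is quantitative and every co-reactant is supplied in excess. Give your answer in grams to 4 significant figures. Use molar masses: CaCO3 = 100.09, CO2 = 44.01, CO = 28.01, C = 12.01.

1049 g

n(C) = 125.9 / 12.01 = 10.483 mol.
Reaction (1): C→CO ratio 2:2 ⇒ n(CO) = 10.483 mol.
Reaction (2): CO→CO2 ratio 1:1 ⇒ n(CO2) = 10.483 mol.
Reaction (3): CO2→CaCO3 ratio 1:1 ⇒ n(CaCO3) = 10.483 mol.
Mass of CaCO3 = 10.483 × 100.09 = 1049.2 g.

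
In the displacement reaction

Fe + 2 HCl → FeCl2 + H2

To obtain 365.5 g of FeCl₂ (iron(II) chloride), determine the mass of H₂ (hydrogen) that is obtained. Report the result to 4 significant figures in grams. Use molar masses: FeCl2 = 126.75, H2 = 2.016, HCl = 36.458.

n(FeCl2) = 365.50 g / 126.75 g/mol = 2.8836 mol.
From the equation the FeCl2:H2 mole ratio is 1:1, so n(H2) = 2.8836 × 1/1 = 2.8836 mol.
Mass of H2 = 2.8836 mol × 2.016 g/mol = 5.8134 g.

5.813 g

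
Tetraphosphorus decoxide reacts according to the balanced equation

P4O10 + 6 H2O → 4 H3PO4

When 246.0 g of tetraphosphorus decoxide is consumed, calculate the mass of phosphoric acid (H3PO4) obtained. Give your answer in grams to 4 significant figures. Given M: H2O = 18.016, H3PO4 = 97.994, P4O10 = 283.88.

n(P4O10) = 246.00 g / 283.88 g/mol = 0.86656 mol.
From the equation the P4O10:H3PO4 mole ratio is 1:4, so n(H3PO4) = 0.86656 × 4/1 = 3.4663 mol.
Mass of H3PO4 = 3.4663 mol × 97.994 g/mol = 339.67 g.

339.7 g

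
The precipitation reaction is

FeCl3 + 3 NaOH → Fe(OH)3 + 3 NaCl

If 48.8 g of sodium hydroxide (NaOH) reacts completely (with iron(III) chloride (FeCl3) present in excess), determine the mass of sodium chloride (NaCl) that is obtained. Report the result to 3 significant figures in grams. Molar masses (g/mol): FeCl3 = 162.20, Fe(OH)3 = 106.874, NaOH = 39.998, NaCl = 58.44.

71.3 g

n(NaOH) = 48.80 g / 39.998 g/mol = 1.220 mol.
From the equation the NaOH:NaCl mole ratio is 3:3, so n(NaCl) = 1.220 × 3/3 = 1.220 mol.
Mass of NaCl = 1.220 mol × 58.44 g/mol = 71.30 g.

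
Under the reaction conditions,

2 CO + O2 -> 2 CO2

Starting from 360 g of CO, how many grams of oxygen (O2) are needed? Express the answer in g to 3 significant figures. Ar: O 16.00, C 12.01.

206 g

M(CO) = 12.01 + 16.00 = 28.01 g/mol.
M(O2) = 2(16.00) = 32.00 g/mol.
n(CO) = 360.0 g / 28.01 g/mol = 12.85 mol.
From the equation the CO:O2 mole ratio is 2:1, so n(O2) = 12.85 × 1/2 = 6.426 mol.
Mass of O2 = 6.426 mol × 32.00 g/mol = 205.6 g.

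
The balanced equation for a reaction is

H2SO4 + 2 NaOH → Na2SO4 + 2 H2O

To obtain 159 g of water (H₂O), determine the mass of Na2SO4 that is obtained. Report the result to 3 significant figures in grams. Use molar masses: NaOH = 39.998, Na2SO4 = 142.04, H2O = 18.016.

n(H2O) = 159.0 g / 18.016 g/mol = 8.825 mol.
From the equation the H2O:Na2SO4 mole ratio is 2:1, so n(Na2SO4) = 8.825 × 1/2 = 4.413 mol.
Mass of Na2SO4 = 4.413 mol × 142.04 g/mol = 626.8 g.

627 g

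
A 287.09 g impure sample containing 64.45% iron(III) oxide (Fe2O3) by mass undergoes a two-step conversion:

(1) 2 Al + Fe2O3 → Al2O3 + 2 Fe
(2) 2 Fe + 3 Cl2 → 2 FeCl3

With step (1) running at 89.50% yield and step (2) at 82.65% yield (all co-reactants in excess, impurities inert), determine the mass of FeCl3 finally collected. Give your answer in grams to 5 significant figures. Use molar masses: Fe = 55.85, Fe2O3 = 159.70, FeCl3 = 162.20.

278.02 g

Pure Fe2O3 = 287.09 × 0.6445 = 185.030 g.
n(Fe2O3) = 185.030 / 159.70 = 1.15861 mol.
Step 1 (Fe2O3:Fe = 1:2): theoretical n(Fe) = 2.31721 mol; at 89.50% yield, n(Fe) = 2.07391 mol.
Step 2 (Fe:FeCl3 = 2:2): theoretical n(FeCl3) = 2.07391 mol, so theoretical mass = 2.07391 × 162.20 = 336.388 g.
At 82.65% yield, actual mass of FeCl3 = 336.388 × 0.8265 = 278.024 g.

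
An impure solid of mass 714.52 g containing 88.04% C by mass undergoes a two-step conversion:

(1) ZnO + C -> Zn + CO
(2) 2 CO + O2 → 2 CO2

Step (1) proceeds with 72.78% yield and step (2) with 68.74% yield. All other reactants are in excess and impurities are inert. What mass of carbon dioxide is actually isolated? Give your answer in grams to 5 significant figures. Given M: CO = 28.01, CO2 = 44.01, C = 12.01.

Pure C = 714.52 × 0.8804 = 629.063 g.
n(C) = 629.063 / 12.01 = 52.3783 mol.
Step 1 (C:CO = 1:1): theoretical n(CO) = 52.3783 mol; at 72.78% yield, n(CO) = 38.1209 mol.
Step 2 (CO:CO2 = 2:2): theoretical n(CO2) = 38.1209 mol, so theoretical mass = 38.1209 × 44.01 = 1677.70 g.
At 68.74% yield, actual mass of CO2 = 1677.70 × 0.6874 = 1153.25 g.

1153.3 g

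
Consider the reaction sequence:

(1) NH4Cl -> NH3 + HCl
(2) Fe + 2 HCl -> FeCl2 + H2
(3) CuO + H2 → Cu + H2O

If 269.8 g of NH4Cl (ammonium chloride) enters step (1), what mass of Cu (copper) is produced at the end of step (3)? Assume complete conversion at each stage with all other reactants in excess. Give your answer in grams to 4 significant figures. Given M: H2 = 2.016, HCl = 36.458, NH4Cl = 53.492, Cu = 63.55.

n(NH4Cl) = 269.8 / 53.492 = 5.0437 mol.
Reaction (1): NH4Cl→HCl ratio 1:1 ⇒ n(HCl) = 5.0437 mol.
Reaction (2): HCl→H2 ratio 2:1 ⇒ n(H2) = 2.5219 mol.
Reaction (3): H2→Cu ratio 1:1 ⇒ n(Cu) = 2.5219 mol.
Mass of Cu = 2.5219 × 63.55 = 160.26 g.

160.3 g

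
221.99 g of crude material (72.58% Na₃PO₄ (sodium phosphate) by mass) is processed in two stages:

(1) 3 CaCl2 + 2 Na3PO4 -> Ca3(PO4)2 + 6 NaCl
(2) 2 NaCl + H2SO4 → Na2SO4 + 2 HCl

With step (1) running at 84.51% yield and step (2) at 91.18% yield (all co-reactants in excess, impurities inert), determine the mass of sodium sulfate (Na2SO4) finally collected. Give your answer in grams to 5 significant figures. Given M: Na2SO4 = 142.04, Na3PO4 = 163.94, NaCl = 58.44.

161.35 g

Pure Na3PO4 = 221.99 × 0.7258 = 161.120 g.
n(Na3PO4) = 161.120 / 163.94 = 0.982801 mol.
Step 1 (Na3PO4:NaCl = 2:6): theoretical n(NaCl) = 2.94840 mol; at 84.51% yield, n(NaCl) = 2.49169 mol.
Step 2 (NaCl:Na2SO4 = 2:1): theoretical n(Na2SO4) = 1.24585 mol, so theoretical mass = 1.24585 × 142.04 = 176.960 g.
At 91.18% yield, actual mass of Na2SO4 = 176.960 × 0.9118 = 161.352 g.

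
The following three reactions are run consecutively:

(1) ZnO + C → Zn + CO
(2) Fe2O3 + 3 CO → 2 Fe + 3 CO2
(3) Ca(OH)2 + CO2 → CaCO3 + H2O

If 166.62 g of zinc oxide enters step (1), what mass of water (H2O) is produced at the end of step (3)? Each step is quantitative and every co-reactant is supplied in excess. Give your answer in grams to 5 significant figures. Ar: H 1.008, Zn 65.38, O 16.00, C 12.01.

36.887 g

M(ZnO) = 65.38 + 16.00 = 81.38 g/mol.
M(H2O) = 2(1.008) + 16.00 = 18.016 g/mol.
n(ZnO) = 166.62 / 81.38 = 2.04743 mol.
Reaction (1): ZnO→CO ratio 1:1 ⇒ n(CO) = 2.04743 mol.
Reaction (2): CO→CO2 ratio 3:3 ⇒ n(CO2) = 2.04743 mol.
Reaction (3): CO2→H2O ratio 1:1 ⇒ n(H2O) = 2.04743 mol.
Mass of H2O = 2.04743 × 18.016 = 36.8865 g.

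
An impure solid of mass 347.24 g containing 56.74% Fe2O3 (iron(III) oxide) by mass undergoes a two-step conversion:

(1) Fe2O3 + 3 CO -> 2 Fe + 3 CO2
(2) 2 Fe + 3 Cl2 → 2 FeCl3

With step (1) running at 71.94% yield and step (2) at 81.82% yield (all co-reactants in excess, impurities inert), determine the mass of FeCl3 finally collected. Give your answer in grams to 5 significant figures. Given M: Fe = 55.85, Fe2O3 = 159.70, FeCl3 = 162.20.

235.57 g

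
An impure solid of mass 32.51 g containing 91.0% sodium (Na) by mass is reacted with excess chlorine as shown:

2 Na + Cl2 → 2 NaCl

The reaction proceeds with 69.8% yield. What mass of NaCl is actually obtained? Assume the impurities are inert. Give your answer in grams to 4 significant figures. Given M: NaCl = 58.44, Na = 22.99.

52.49 g

Pure Na available = 32.51 g × 0.910 = 29.584 g.
n(Na) = 29.584 g / 22.99 g/mol = 1.2868 mol.
From the equation the Na:NaCl mole ratio is 2:2, so n(NaCl) = 1.2868 × 2/2 = 1.2868 mol.
Mass of NaCl = 1.2868 mol × 58.44 g/mol = 75.202 g.
Actual mass collected = 75.202 g × 0.698 = 52.491 g.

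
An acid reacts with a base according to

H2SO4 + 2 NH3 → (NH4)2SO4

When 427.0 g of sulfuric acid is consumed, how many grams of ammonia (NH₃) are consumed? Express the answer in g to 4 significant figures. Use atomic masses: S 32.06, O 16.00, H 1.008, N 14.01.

M(H2SO4) = 2(1.008) + 32.06 + 4(16.00) = 98.076 g/mol.
M(NH3) = 14.01 + 3(1.008) = 17.034 g/mol.
n(H2SO4) = 427.00 g / 98.076 g/mol = 4.3538 mol.
From the equation the H2SO4:NH3 mole ratio is 1:2, so n(NH3) = 4.3538 × 2/1 = 8.7075 mol.
Mass of NH3 = 8.7075 mol × 17.034 g/mol = 148.32 g.

148.3 g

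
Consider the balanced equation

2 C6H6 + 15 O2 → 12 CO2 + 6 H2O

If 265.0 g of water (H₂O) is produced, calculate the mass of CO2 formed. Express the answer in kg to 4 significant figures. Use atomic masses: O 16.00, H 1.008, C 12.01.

1.295 kg

M(H2O) = 2(1.008) + 16.00 = 18.016 g/mol.
M(CO2) = 12.01 + 2(16.00) = 44.01 g/mol.
n(H2O) = 265.00 g / 18.016 g/mol = 14.709 mol.
From the equation the H2O:CO2 mole ratio is 6:12, so n(CO2) = 14.709 × 12/6 = 29.418 mol.
Mass of CO2 = 29.418 mol × 44.01 g/mol = 1294.7 g.
Converting to kg: 1294.7 g = 1.295 kg.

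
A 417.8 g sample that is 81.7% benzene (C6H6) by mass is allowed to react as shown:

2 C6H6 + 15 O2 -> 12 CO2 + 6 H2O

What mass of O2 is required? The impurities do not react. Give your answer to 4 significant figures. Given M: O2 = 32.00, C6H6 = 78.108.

Mass of pure C6H6 = 417.8 g × 0.817 = 341.34 g.
n(C6H6) = 341.34 g / 78.108 g/mol = 4.3701 mol.
From the equation the C6H6:O2 mole ratio is 2:15, so n(O2) = 4.3701 × 15/2 = 32.776 mol.
Mass of O2 = 32.776 mol × 32.00 g/mol = 1048.8 g.

1049 g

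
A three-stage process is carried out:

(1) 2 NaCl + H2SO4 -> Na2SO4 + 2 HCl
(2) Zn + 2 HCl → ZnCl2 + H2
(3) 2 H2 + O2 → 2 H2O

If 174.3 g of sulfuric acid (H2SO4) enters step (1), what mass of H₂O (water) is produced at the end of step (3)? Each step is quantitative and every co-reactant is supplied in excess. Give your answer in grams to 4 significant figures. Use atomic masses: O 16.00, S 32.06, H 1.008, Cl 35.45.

M(H2SO4) = 2(1.008) + 32.06 + 4(16.00) = 98.076 g/mol.
M(H2O) = 2(1.008) + 16.00 = 18.016 g/mol.
n(H2SO4) = 174.3 / 98.076 = 1.7772 mol.
Reaction (1): H2SO4→HCl ratio 1:2 ⇒ n(HCl) = 3.5544 mol.
Reaction (2): HCl→H2 ratio 2:1 ⇒ n(H2) = 1.7772 mol.
Reaction (3): H2→H2O ratio 2:2 ⇒ n(H2O) = 1.7772 mol.
Mass of H2O = 1.7772 × 18.016 = 32.018 g.

32.02 g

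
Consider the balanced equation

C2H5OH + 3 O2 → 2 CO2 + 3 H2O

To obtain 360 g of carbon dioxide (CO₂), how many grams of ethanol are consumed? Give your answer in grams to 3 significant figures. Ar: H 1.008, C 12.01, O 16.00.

188 g

M(CO2) = 12.01 + 2(16.00) = 44.01 g/mol.
M(C2H5OH) = 2(12.01) + 6(1.008) + 16.00 = 46.068 g/mol.
n(CO2) = 360.0 g / 44.01 g/mol = 8.180 mol.
From the equation the CO2:C2H5OH mole ratio is 2:1, so n(C2H5OH) = 8.180 × 1/2 = 4.090 mol.
Mass of C2H5OH = 4.090 mol × 46.068 g/mol = 188.4 g.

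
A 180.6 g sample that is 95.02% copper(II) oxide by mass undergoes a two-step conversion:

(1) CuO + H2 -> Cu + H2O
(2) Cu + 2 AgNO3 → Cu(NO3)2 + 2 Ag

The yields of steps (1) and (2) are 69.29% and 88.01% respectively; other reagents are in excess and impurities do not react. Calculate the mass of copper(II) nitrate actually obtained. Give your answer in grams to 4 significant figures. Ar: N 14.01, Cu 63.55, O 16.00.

246.8 g

Pure CuO = 180.6 × 0.9502 = 171.61 g.
M(CuO) = 63.55 + 16.00 = 79.55 g/mol.
M(Cu(NO3)2) = 63.55 + 2(14.01) + 6(16.00) = 187.57 g/mol.
n(CuO) = 171.61 / 79.55 = 2.1572 mol.
Step 1 (CuO:Cu = 1:1): theoretical n(Cu) = 2.1572 mol; at 69.29% yield, n(Cu) = 1.4947 mol.
Step 2 (Cu:Cu(NO3)2 = 1:1): theoretical n(Cu(NO3)2) = 1.4947 mol, so theoretical mass = 1.4947 × 187.57 = 280.37 g.
At 88.01% yield, actual mass of Cu(NO3)2 = 280.37 × 0.8801 = 246.75 g.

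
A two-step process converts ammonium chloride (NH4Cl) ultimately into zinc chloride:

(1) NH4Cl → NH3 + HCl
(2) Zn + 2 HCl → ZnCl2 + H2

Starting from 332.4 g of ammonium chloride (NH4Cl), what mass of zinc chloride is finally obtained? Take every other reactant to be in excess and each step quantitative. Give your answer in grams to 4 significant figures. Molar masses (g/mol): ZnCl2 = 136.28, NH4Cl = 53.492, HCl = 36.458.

n(NH4Cl) = 332.40 / 53.492 = 6.2140 mol.
Step 1 gives a 1:1 ratio of NH4Cl to HCl, so n(HCl) = 6.2140 mol.
In step 2 the HCl:ZnCl2 ratio is 2:1, so n(ZnCl2) = 3.1070 mol.
Mass of ZnCl2 = 3.1070 × 136.28 = 423.42 g.

423.4 g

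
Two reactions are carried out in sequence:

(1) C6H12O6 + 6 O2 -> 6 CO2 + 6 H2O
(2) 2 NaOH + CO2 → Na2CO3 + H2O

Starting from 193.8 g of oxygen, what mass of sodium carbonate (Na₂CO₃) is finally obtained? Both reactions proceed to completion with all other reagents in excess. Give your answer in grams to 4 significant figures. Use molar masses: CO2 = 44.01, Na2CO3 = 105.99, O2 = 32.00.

641.9 g

n(O2) = 193.80 / 32.00 = 6.0563 mol.
Step 1 gives a 6:6 ratio of O2 to CO2, so n(CO2) = 6.0563 mol.
In step 2 the CO2:Na2CO3 ratio is 1:1, so n(Na2CO3) = 6.0563 mol.
Mass of Na2CO3 = 6.0563 × 105.99 = 641.90 g.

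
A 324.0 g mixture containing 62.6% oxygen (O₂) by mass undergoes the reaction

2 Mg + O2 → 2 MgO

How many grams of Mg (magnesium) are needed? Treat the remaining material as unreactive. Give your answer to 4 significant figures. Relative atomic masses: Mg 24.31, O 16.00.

308.2 g

Mass of pure O2 = 324.0 g × 0.626 = 202.82 g.
M(O2) = 2(16.00) = 32.00 g/mol.
M(Mg) = 24.31 g/mol.
n(O2) = 202.82 g / 32.00 g/mol = 6.3383 mol.
From the equation the O2:Mg mole ratio is 1:2, so n(Mg) = 6.3383 × 2/1 = 12.677 mol.
Mass of Mg = 12.677 mol × 24.31 g/mol = 308.17 g.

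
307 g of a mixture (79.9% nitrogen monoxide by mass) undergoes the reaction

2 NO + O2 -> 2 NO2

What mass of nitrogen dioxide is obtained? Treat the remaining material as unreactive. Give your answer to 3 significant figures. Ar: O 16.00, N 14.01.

376 g

Mass of pure NO = 307 g × 0.799 = 245.3 g.
M(NO) = 14.01 + 16.00 = 30.01 g/mol.
M(NO2) = 14.01 + 2(16.00) = 46.01 g/mol.
n(NO) = 245.3 g / 30.01 g/mol = 8.174 mol.
From the equation the NO:NO2 mole ratio is 2:2, so n(NO2) = 8.174 × 2/2 = 8.174 mol.
Mass of NO2 = 8.174 mol × 46.01 g/mol = 376.1 g.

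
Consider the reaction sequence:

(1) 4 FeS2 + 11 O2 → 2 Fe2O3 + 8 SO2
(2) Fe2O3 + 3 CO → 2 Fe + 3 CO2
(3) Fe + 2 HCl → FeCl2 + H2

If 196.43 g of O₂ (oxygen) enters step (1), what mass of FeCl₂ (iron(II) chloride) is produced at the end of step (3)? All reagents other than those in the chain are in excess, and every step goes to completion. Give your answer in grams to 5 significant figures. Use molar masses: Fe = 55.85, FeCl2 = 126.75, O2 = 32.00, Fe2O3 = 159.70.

282.93 g

n(O2) = 196.43 / 32.00 = 6.13844 mol.
Reaction (1): O2→Fe2O3 ratio 11:2 ⇒ n(Fe2O3) = 1.11608 mol.
Reaction (2): Fe2O3→Fe ratio 1:2 ⇒ n(Fe) = 2.23216 mol.
Reaction (3): Fe→FeCl2 ratio 1:1 ⇒ n(FeCl2) = 2.23216 mol.
Mass of FeCl2 = 2.23216 × 126.75 = 282.926 g.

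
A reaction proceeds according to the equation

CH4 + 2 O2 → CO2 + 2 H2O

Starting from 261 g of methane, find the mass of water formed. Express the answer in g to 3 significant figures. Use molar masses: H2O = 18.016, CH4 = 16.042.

586 g

n(CH4) = 261.0 g / 16.042 g/mol = 16.27 mol.
From the equation the CH4:H2O mole ratio is 1:2, so n(H2O) = 16.27 × 2/1 = 32.54 mol.
Mass of H2O = 32.54 mol × 18.016 g/mol = 586.2 g.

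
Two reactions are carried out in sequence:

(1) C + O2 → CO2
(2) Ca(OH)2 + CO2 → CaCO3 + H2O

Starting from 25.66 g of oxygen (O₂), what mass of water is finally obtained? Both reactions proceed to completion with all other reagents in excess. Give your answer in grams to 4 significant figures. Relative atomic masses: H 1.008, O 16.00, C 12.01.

M(O2) = 2(16.00) = 32.00 g/mol.
M(H2O) = 2(1.008) + 16.00 = 18.016 g/mol.
n(O2) = 25.660 / 32.00 = 0.80188 mol.
Step 1 gives a 1:1 ratio of O2 to CO2, so n(CO2) = 0.80188 mol.
In step 2 the CO2:H2O ratio is 1:1, so n(H2O) = 0.80188 mol.
Mass of H2O = 0.80188 × 18.016 = 14.447 g.

14.45 g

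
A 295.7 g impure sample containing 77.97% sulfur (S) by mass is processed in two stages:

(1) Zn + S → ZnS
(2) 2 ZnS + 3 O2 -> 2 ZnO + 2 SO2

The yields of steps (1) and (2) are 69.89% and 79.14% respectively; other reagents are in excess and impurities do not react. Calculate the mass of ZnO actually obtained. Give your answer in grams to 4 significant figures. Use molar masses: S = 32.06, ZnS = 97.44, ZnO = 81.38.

Pure S = 295.7 × 0.7797 = 230.56 g.
n(S) = 230.56 / 32.06 = 7.1914 mol.
Step 1 (S:ZnS = 1:1): theoretical n(ZnS) = 7.1914 mol; at 69.89% yield, n(ZnS) = 5.0261 mol.
Step 2 (ZnS:ZnO = 2:2): theoretical n(ZnO) = 5.0261 mol, so theoretical mass = 5.0261 × 81.38 = 409.02 g.
At 79.14% yield, actual mass of ZnO = 409.02 × 0.7914 = 323.70 g.

323.7 g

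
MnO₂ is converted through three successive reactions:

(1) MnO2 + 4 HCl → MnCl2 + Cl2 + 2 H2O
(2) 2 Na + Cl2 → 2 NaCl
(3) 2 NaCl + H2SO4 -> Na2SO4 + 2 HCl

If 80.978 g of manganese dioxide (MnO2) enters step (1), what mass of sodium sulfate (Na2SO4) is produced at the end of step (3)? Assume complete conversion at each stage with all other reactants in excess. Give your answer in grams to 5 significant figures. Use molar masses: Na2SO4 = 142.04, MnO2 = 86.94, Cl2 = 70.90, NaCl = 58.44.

132.30 g

n(MnO2) = 80.978 / 86.94 = 0.931424 mol.
Reaction (1): MnO2→Cl2 ratio 1:1 ⇒ n(Cl2) = 0.931424 mol.
Reaction (2): Cl2→NaCl ratio 1:2 ⇒ n(NaCl) = 1.86285 mol.
Reaction (3): NaCl→Na2SO4 ratio 2:1 ⇒ n(Na2SO4) = 0.931424 mol.
Mass of Na2SO4 = 0.931424 × 142.04 = 132.299 g.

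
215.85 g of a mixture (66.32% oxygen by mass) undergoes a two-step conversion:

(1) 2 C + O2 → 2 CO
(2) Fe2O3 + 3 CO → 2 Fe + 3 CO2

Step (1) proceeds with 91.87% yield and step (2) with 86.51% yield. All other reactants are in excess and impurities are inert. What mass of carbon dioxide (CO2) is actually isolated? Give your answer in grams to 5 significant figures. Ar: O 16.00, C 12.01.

Pure O2 = 215.85 × 0.6632 = 143.152 g.
M(O2) = 2(16.00) = 32.00 g/mol.
M(CO2) = 12.01 + 2(16.00) = 44.01 g/mol.
n(O2) = 143.152 / 32.00 = 4.47349 mol.
Step 1 (O2:CO = 1:2): theoretical n(CO) = 8.94698 mol; at 91.87% yield, n(CO) = 8.21959 mol.
Step 2 (CO:CO2 = 3:3): theoretical n(CO2) = 8.21959 mol, so theoretical mass = 8.21959 × 44.01 = 361.744 g.
At 86.51% yield, actual mass of CO2 = 361.744 × 0.8651 = 312.945 g.

312.94 g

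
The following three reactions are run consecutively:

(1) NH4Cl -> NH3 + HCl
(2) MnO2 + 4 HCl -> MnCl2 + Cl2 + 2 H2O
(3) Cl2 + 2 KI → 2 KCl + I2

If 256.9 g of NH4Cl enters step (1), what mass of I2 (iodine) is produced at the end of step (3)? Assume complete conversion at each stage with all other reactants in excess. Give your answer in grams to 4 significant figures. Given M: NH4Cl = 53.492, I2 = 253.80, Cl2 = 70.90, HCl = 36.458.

304.7 g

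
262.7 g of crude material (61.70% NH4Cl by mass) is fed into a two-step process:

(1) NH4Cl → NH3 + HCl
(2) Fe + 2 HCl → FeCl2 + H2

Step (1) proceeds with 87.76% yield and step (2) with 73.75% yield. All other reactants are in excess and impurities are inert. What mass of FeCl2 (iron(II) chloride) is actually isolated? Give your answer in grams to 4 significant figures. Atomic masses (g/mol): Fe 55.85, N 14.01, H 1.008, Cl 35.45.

124.3 g

Pure NH4Cl = 262.7 × 0.6170 = 162.09 g.
M(NH4Cl) = 14.01 + 4(1.008) + 35.45 = 53.492 g/mol.
M(FeCl2) = 55.85 + 2(35.45) = 126.75 g/mol.
n(NH4Cl) = 162.09 / 53.492 = 3.0301 mol.
Step 1 (NH4Cl:HCl = 1:1): theoretical n(HCl) = 3.0301 mol; at 87.76% yield, n(HCl) = 2.6592 mol.
Step 2 (HCl:FeCl2 = 2:1): theoretical n(FeCl2) = 1.3296 mol, so theoretical mass = 1.3296 × 126.75 = 168.53 g.
At 73.75% yield, actual mass of FeCl2 = 168.53 × 0.7375 = 124.29 g.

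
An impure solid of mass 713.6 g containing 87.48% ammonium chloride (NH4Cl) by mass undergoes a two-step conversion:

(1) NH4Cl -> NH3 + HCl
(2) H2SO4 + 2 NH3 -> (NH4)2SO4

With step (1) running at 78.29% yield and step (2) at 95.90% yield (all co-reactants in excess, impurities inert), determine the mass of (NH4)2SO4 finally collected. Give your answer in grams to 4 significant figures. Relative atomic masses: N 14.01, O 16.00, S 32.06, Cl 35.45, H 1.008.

Pure NH4Cl = 713.6 × 0.8748 = 624.26 g.
M(NH4Cl) = 14.01 + 4(1.008) + 35.45 = 53.492 g/mol.
M((NH4)2SO4) = 2(14.01) + 8(1.008) + 32.06 + 4(16.00) = 132.144 g/mol.
n(NH4Cl) = 624.26 / 53.492 = 11.670 mol.
Step 1 (NH4Cl:NH3 = 1:1): theoretical n(NH3) = 11.670 mol; at 78.29% yield, n(NH3) = 9.1365 mol.
Step 2 (NH3:(NH4)2SO4 = 2:1): theoretical n((NH4)2SO4) = 4.5683 mol, so theoretical mass = 4.5683 × 132.144 = 603.67 g.
At 95.90% yield, actual mass of (NH4)2SO4 = 603.67 × 0.9590 = 578.92 g.

578.9 g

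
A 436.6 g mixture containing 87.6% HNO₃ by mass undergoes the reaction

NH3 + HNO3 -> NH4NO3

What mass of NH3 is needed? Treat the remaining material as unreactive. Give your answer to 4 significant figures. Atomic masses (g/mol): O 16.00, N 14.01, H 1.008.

103.4 g

Mass of pure HNO3 = 436.6 g × 0.876 = 382.46 g.
M(HNO3) = 1.008 + 14.01 + 3(16.00) = 63.018 g/mol.
M(NH3) = 14.01 + 3(1.008) = 17.034 g/mol.
n(HNO3) = 382.46 g / 63.018 g/mol = 6.0691 mol.
From the equation the HNO3:NH3 mole ratio is 1:1, so n(NH3) = 6.0691 × 1/1 = 6.0691 mol.
Mass of NH3 = 6.0691 mol × 17.034 g/mol = 103.38 g.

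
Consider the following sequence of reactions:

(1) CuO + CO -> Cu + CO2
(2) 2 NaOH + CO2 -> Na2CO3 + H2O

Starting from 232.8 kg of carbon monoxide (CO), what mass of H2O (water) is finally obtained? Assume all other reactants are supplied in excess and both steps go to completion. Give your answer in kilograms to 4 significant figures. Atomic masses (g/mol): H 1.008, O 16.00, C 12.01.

M(CO) = 12.01 + 16.00 = 28.01 g/mol.
M(H2O) = 2(1.008) + 16.00 = 18.016 g/mol.
232.8 kg = 232800 g.
n(CO) = 232800 / 28.01 = 8311.3 mol.
Step 1 gives a 1:1 ratio of CO to CO2, so n(CO2) = 8311.3 mol.
In step 2 the CO2:H2O ratio is 1:1, so n(H2O) = 8311.3 mol.
Mass of H2O = 8311.3 × 18.016 = 149740 g = 149.7 kg.

149.7 kg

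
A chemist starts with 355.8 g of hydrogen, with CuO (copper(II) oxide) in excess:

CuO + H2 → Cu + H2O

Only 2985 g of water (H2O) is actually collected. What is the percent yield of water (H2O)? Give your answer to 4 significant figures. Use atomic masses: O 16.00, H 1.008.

93.88 %

M(H2) = 2(1.008) = 2.016 g/mol.
M(H2O) = 2(1.008) + 16.00 = 18.016 g/mol.
n(H2) = 355.80 g / 2.016 g/mol = 176.49 mol.
From the equation the H2:H2O mole ratio is 1:1, so n(H2O) = 176.49 × 1/1 = 176.49 mol.
Mass of H2O = 176.49 mol × 18.016 g/mol = 3179.6 g.
This is the theoretical yield. Percent yield = 2985 g / 3179.6 g × 100% = 93.879%.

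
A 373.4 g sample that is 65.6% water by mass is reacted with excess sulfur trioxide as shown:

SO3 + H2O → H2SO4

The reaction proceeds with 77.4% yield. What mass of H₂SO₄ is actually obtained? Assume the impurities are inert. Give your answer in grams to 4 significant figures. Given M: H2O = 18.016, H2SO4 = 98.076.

Pure H2O available = 373.4 g × 0.656 = 244.95 g.
n(H2O) = 244.95 g / 18.016 g/mol = 13.596 mol.
From the equation the H2O:H2SO4 mole ratio is 1:1, so n(H2SO4) = 13.596 × 1/1 = 13.596 mol.
Mass of H2SO4 = 13.596 mol × 98.076 g/mol = 1333.5 g.
Actual mass collected = 1333.5 g × 0.774 = 1032.1 g.

1032 g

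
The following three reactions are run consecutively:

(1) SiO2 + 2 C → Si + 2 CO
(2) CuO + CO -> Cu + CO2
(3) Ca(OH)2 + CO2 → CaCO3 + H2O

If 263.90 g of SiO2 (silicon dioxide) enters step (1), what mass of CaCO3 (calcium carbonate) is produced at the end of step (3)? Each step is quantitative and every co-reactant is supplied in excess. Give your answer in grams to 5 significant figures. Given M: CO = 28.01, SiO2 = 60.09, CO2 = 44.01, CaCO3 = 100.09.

879.14 g

n(SiO2) = 263.90 / 60.09 = 4.39175 mol.
Reaction (1): SiO2→CO ratio 1:2 ⇒ n(CO) = 8.78349 mol.
Reaction (2): CO→CO2 ratio 1:1 ⇒ n(CO2) = 8.78349 mol.
Reaction (3): CO2→CaCO3 ratio 1:1 ⇒ n(CaCO3) = 8.78349 mol.
Mass of CaCO3 = 8.78349 × 100.09 = 879.140 g.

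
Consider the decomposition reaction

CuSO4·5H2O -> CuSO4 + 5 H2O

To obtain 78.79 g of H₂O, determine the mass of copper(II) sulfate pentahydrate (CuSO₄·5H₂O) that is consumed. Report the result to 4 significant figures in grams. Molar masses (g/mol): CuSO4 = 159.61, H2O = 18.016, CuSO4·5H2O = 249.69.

218.4 g

n(H2O) = 78.790 g / 18.016 g/mol = 4.3733 mol.
From the equation the H2O:CuSO4·5H2O mole ratio is 5:1, so n(CuSO4·5H2O) = 4.3733 × 1/5 = 0.87467 mol.
Mass of CuSO4·5H2O = 0.87467 mol × 249.69 g/mol = 218.40 g.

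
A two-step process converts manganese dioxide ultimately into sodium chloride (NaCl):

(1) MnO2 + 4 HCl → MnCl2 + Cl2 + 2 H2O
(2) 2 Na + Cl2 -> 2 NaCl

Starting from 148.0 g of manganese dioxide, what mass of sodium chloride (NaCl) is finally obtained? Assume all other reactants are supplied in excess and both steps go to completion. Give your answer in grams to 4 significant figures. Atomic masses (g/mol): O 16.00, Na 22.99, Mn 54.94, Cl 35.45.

199.0 g

M(MnO2) = 54.94 + 2(16.00) = 86.94 g/mol.
M(NaCl) = 22.99 + 35.45 = 58.44 g/mol.
n(MnO2) = 148.00 / 86.94 = 1.7023 mol.
Step 1 gives a 1:1 ratio of MnO2 to Cl2, so n(Cl2) = 1.7023 mol.
In step 2 the Cl2:NaCl ratio is 1:2, so n(NaCl) = 3.4046 mol.
Mass of NaCl = 3.4046 × 58.44 = 198.97 g.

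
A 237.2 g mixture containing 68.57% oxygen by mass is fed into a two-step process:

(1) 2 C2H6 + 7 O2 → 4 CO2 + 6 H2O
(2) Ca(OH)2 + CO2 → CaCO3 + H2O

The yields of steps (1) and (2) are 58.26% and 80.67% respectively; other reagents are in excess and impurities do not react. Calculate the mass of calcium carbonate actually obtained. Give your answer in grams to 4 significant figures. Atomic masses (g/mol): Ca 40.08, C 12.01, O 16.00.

Pure O2 = 237.2 × 0.6857 = 162.65 g.
M(O2) = 2(16.00) = 32.00 g/mol.
M(CaCO3) = 40.08 + 12.01 + 3(16.00) = 100.09 g/mol.
n(O2) = 162.65 / 32.00 = 5.0828 mol.
Step 1 (O2:CO2 = 7:4): theoretical n(CO2) = 2.9044 mol; at 58.26% yield, n(CO2) = 1.6921 mol.
Step 2 (CO2:CaCO3 = 1:1): theoretical n(CaCO3) = 1.6921 mol, so theoretical mass = 1.6921 × 100.09 = 169.36 g.
At 80.67% yield, actual mass of CaCO3 = 169.36 × 0.8067 = 136.63 g.

136.6 g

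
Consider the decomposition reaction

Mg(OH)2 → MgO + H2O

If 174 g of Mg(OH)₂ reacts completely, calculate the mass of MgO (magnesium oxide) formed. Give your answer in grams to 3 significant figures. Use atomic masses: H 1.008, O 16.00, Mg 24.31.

M(Mg(OH)2) = 24.31 + 2(16.00) + 2(1.008) = 58.326 g/mol.
M(MgO) = 24.31 + 16.00 = 40.31 g/mol.
n(Mg(OH)2) = 174.0 g / 58.326 g/mol = 2.983 mol.
From the equation the Mg(OH)2:MgO mole ratio is 1:1, so n(MgO) = 2.983 × 1/1 = 2.983 mol.
Mass of MgO = 2.983 mol × 40.31 g/mol = 120.3 g.

120 g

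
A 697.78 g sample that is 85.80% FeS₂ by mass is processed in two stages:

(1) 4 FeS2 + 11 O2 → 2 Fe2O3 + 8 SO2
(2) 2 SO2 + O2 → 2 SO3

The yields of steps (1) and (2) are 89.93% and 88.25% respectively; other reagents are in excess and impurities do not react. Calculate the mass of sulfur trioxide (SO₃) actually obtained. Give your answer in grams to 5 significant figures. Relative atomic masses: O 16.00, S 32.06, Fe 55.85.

634.16 g

Pure FeS2 = 697.78 × 0.8580 = 598.695 g.
M(FeS2) = 55.85 + 2(32.06) = 119.97 g/mol.
M(SO3) = 32.06 + 3(16.00) = 80.06 g/mol.
n(FeS2) = 598.695 / 119.97 = 4.99037 mol.
Step 1 (FeS2:SO2 = 4:8): theoretical n(SO2) = 9.98075 mol; at 89.93% yield, n(SO2) = 8.97569 mol.
Step 2 (SO2:SO3 = 2:2): theoretical n(SO3) = 8.97569 mol, so theoretical mass = 8.97569 × 80.06 = 718.594 g.
At 88.25% yield, actual mass of SO3 = 718.594 × 0.8825 = 634.159 g.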